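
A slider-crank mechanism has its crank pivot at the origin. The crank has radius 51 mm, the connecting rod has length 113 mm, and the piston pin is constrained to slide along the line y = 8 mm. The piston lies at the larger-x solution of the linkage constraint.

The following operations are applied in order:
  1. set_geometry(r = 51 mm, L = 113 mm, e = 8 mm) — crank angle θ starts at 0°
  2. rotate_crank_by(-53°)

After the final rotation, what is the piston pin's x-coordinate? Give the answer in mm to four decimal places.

set_geometry: r = 51 mm, L = 113 mm, e = 8 mm; θ ← 0°
rotate_crank_by(-53°): θ ← 0° -53° = -53°
crank pin P = (r cos θ, r sin θ) = (30.692566, -40.730411)
h = r sin θ − e = -40.730411 − 8 = -48.730411
x = r cos θ + √(L² − h²) = 30.692566 + √(12769.0 − 2374.6530) = 30.692566 + 101.952671 = 132.645237

132.6452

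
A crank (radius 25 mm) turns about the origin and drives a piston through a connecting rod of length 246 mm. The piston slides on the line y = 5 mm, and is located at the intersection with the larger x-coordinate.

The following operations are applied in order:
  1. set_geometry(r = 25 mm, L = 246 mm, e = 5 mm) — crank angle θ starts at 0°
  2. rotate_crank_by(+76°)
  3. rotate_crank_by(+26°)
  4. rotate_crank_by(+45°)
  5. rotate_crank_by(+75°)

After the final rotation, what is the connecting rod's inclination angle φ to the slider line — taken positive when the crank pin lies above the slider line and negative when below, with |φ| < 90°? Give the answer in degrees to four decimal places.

set_geometry: r = 25 mm, L = 246 mm, e = 5 mm; θ ← 0°
rotate_crank_by(+76°): θ ← 0° +76° = 76°
rotate_crank_by(+26°): θ ← 76° +26° = 102°
rotate_crank_by(+45°): θ ← 102° +45° = 147°
rotate_crank_by(+75°): θ ← 147° +75° = 222°
crank pin P = (r cos θ, r sin θ) = (-18.578621, -16.728265)
h = r sin θ − e = -16.728265 − 5 = -21.728265
sin φ = h / L = -21.728265 / 246 = -0.08832628
φ = arcsin(-0.08832628) = -5.067327°

-5.0673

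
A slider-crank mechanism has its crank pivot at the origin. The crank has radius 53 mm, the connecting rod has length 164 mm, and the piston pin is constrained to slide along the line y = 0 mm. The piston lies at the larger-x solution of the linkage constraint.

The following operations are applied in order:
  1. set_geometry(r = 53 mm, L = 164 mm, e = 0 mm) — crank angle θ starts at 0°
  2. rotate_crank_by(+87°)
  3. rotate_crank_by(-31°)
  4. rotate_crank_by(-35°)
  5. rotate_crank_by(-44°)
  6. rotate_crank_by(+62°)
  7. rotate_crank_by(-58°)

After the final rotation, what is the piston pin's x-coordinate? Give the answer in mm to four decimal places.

213.2022

set_geometry: r = 53 mm, L = 164 mm, e = 0 mm; θ ← 0°
rotate_crank_by(+87°): θ ← 0° +87° = 87°
rotate_crank_by(-31°): θ ← 87° -31° = 56°
rotate_crank_by(-35°): θ ← 56° -35° = 21°
rotate_crank_by(-44°): θ ← 21° -44° = -23°
rotate_crank_by(+62°): θ ← -23° +62° = 39°
rotate_crank_by(-58°): θ ← 39° -58° = -19°
crank pin P = (r cos θ, r sin θ) = (50.112485, -17.255112)
h = r sin θ − e = -17.255112 − 0 = -17.255112
x = r cos θ + √(L² − h²) = 50.112485 + √(26896.0 − 297.7389) = 50.112485 + 163.089733 = 213.202218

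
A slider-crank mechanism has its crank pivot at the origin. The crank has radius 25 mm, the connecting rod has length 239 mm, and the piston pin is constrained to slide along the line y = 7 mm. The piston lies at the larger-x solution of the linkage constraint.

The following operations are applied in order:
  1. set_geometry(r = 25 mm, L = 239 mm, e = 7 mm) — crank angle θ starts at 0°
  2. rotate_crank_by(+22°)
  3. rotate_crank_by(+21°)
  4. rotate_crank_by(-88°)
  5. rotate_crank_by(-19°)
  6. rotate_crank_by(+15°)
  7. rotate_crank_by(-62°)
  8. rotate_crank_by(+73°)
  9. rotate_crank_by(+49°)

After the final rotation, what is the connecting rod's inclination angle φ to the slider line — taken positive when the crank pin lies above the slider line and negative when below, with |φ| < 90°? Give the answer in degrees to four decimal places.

set_geometry: r = 25 mm, L = 239 mm, e = 7 mm; θ ← 0°
rotate_crank_by(+22°): θ ← 0° +22° = 22°
rotate_crank_by(+21°): θ ← 22° +21° = 43°
rotate_crank_by(-88°): θ ← 43° -88° = -45°
rotate_crank_by(-19°): θ ← -45° -19° = -64°
rotate_crank_by(+15°): θ ← -64° +15° = -49°
rotate_crank_by(-62°): θ ← -49° -62° = -111°
rotate_crank_by(+73°): θ ← -111° +73° = -38°
rotate_crank_by(+49°): θ ← -38° +49° = 11°
crank pin P = (r cos θ, r sin θ) = (24.540680, 4.770225)
h = r sin θ − e = 4.770225 − 7 = -2.229775
sin φ = h / L = -2.229775 / 239 = -0.00932960
φ = arcsin(-0.00932960) = -0.534555°

-0.5346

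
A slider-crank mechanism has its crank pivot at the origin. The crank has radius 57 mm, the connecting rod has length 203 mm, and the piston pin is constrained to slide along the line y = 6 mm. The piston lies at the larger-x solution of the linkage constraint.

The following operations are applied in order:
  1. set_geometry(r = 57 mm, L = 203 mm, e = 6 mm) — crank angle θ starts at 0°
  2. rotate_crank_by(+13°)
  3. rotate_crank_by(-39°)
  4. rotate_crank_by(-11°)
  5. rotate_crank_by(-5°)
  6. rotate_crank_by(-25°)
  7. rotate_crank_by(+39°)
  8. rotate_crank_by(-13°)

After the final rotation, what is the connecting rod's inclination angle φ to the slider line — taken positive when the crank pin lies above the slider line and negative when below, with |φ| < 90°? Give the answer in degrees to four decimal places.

set_geometry: r = 57 mm, L = 203 mm, e = 6 mm; θ ← 0°
rotate_crank_by(+13°): θ ← 0° +13° = 13°
rotate_crank_by(-39°): θ ← 13° -39° = -26°
rotate_crank_by(-11°): θ ← -26° -11° = -37°
rotate_crank_by(-5°): θ ← -37° -5° = -42°
rotate_crank_by(-25°): θ ← -42° -25° = -67°
rotate_crank_by(+39°): θ ← -67° +39° = -28°
rotate_crank_by(-13°): θ ← -28° -13° = -41°
crank pin P = (r cos θ, r sin θ) = (43.018446, -37.395365)
h = r sin θ − e = -37.395365 − 6 = -43.395365
sin φ = h / L = -43.395365 / 203 = -0.21377027
φ = arcsin(-0.21377027) = -12.343392°

-12.3434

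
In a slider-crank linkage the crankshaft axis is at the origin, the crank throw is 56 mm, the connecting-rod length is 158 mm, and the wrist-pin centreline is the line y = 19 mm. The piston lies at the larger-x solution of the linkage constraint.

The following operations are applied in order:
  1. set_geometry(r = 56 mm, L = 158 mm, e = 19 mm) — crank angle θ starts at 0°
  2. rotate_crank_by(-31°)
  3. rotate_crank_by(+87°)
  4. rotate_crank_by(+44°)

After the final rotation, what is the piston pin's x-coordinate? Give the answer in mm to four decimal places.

set_geometry: r = 56 mm, L = 158 mm, e = 19 mm; θ ← 0°
rotate_crank_by(-31°): θ ← 0° -31° = -31°
rotate_crank_by(+87°): θ ← -31° +87° = 56°
rotate_crank_by(+44°): θ ← 56° +44° = 100°
crank pin P = (r cos θ, r sin θ) = (-9.724298, 55.149234)
h = r sin θ − e = 55.149234 − 19 = 36.149234
x = r cos θ + √(L² − h²) = -9.724298 + √(24964.0 − 1306.7671) = -9.724298 + 153.809079 = 144.084781

144.0848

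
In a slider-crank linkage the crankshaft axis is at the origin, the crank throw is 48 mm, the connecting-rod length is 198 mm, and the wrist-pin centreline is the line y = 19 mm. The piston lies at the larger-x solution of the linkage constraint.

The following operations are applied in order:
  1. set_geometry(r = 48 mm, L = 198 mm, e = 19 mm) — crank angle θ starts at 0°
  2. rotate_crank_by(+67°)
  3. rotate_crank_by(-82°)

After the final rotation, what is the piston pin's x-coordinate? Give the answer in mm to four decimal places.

241.8550

set_geometry: r = 48 mm, L = 198 mm, e = 19 mm; θ ← 0°
rotate_crank_by(+67°): θ ← 0° +67° = 67°
rotate_crank_by(-82°): θ ← 67° -82° = -15°
crank pin P = (r cos θ, r sin θ) = (46.364440, -12.423314)
h = r sin θ − e = -12.423314 − 19 = -31.423314
x = r cos θ + √(L² − h²) = 46.364440 + √(39204.0 − 987.4247) = 46.364440 + 195.490602 = 241.855041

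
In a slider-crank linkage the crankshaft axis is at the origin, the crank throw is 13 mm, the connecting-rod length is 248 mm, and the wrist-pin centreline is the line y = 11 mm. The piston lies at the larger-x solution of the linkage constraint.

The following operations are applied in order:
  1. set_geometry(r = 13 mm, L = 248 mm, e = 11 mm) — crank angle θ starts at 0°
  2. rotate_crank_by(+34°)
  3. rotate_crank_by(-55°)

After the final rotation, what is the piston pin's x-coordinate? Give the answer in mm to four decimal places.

set_geometry: r = 13 mm, L = 248 mm, e = 11 mm; θ ← 0°
rotate_crank_by(+34°): θ ← 0° +34° = 34°
rotate_crank_by(-55°): θ ← 34° -55° = -21°
crank pin P = (r cos θ, r sin θ) = (12.136546, -4.658783)
h = r sin θ − e = -4.658783 − 11 = -15.658783
x = r cos θ + √(L² − h²) = 12.136546 + √(61504.0 − 245.1975) = 12.136546 + 247.505157 = 259.641702

259.6417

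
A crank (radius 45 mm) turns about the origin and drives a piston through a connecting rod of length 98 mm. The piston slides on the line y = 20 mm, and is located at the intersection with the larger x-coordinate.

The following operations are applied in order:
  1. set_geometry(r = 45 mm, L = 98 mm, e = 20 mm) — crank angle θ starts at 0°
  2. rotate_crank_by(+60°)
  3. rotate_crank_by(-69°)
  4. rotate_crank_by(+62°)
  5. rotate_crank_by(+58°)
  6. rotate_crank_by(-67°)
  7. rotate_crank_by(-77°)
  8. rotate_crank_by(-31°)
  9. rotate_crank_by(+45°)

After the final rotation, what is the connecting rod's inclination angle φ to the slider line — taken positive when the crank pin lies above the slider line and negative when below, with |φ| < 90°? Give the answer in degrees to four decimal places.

-20.7063

set_geometry: r = 45 mm, L = 98 mm, e = 20 mm; θ ← 0°
rotate_crank_by(+60°): θ ← 0° +60° = 60°
rotate_crank_by(-69°): θ ← 60° -69° = -9°
rotate_crank_by(+62°): θ ← -9° +62° = 53°
rotate_crank_by(+58°): θ ← 53° +58° = 111°
rotate_crank_by(-67°): θ ← 111° -67° = 44°
rotate_crank_by(-77°): θ ← 44° -77° = -33°
rotate_crank_by(-31°): θ ← -33° -31° = -64°
rotate_crank_by(+45°): θ ← -64° +45° = -19°
crank pin P = (r cos θ, r sin θ) = (42.548336, -14.650567)
h = r sin θ − e = -14.650567 − 20 = -34.650567
sin φ = h / L = -34.650567 / 98 = -0.35357721
φ = arcsin(-0.35357721) = -20.706270°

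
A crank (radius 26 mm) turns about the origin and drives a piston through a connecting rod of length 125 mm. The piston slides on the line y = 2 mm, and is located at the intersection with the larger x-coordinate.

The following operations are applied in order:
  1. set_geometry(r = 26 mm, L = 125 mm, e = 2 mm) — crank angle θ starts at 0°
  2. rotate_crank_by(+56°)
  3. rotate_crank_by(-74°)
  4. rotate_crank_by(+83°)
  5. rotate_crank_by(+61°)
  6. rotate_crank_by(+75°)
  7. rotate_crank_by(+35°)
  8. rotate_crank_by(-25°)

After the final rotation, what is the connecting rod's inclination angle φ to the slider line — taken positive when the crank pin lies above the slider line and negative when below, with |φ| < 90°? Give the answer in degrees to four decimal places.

-7.0727

set_geometry: r = 26 mm, L = 125 mm, e = 2 mm; θ ← 0°
rotate_crank_by(+56°): θ ← 0° +56° = 56°
rotate_crank_by(-74°): θ ← 56° -74° = -18°
rotate_crank_by(+83°): θ ← -18° +83° = 65°
rotate_crank_by(+61°): θ ← 65° +61° = 126°
rotate_crank_by(+75°): θ ← 126° +75° = 201°
rotate_crank_by(+35°): θ ← 201° +35° = 236°
rotate_crank_by(-25°): θ ← 236° -25° = 211°
crank pin P = (r cos θ, r sin θ) = (-22.286350, -13.390990)
h = r sin θ − e = -13.390990 − 2 = -15.390990
sin φ = h / L = -15.390990 / 125 = -0.12312792
φ = arcsin(-0.12312792) = -7.072658°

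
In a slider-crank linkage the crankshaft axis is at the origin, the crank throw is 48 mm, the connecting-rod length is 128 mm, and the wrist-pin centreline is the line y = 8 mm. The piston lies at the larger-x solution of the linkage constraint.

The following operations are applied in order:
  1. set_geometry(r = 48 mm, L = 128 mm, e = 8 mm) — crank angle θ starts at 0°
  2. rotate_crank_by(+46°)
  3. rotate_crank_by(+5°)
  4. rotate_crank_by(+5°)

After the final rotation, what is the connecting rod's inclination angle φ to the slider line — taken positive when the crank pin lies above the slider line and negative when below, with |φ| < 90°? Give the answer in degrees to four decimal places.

set_geometry: r = 48 mm, L = 128 mm, e = 8 mm; θ ← 0°
rotate_crank_by(+46°): θ ← 0° +46° = 46°
rotate_crank_by(+5°): θ ← 46° +5° = 51°
rotate_crank_by(+5°): θ ← 51° +5° = 56°
crank pin P = (r cos θ, r sin θ) = (26.841259, 39.793803)
h = r sin θ − e = 39.793803 − 8 = 31.793803
sin φ = h / L = 31.793803 / 128 = 0.24838909
φ = arcsin(0.24838909) = 14.382207°

14.3822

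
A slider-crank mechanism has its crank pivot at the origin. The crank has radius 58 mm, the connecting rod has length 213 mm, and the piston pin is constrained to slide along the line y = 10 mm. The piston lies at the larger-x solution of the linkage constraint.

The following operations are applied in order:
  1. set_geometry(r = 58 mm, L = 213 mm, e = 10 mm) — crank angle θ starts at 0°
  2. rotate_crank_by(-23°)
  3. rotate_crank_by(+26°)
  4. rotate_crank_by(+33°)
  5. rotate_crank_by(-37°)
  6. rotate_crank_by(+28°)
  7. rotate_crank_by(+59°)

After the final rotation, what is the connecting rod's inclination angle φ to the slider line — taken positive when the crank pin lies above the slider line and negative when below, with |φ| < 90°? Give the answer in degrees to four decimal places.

set_geometry: r = 58 mm, L = 213 mm, e = 10 mm; θ ← 0°
rotate_crank_by(-23°): θ ← 0° -23° = -23°
rotate_crank_by(+26°): θ ← -23° +26° = 3°
rotate_crank_by(+33°): θ ← 3° +33° = 36°
rotate_crank_by(-37°): θ ← 36° -37° = -1°
rotate_crank_by(+28°): θ ← -1° +28° = 27°
rotate_crank_by(+59°): θ ← 27° +59° = 86°
crank pin P = (r cos θ, r sin θ) = (4.045875, 57.858715)
h = r sin θ − e = 57.858715 − 10 = 47.858715
sin φ = h / L = 47.858715 / 213 = 0.22468880
φ = arcsin(0.22468880) = 12.984579°

12.9846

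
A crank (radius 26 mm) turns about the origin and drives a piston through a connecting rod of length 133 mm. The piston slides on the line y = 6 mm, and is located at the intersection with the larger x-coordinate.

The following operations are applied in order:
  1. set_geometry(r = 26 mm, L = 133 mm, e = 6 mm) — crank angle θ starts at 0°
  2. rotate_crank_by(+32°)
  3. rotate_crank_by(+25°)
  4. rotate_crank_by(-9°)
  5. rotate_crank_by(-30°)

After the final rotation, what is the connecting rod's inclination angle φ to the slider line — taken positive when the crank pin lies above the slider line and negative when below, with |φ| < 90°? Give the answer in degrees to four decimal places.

set_geometry: r = 26 mm, L = 133 mm, e = 6 mm; θ ← 0°
rotate_crank_by(+32°): θ ← 0° +32° = 32°
rotate_crank_by(+25°): θ ← 32° +25° = 57°
rotate_crank_by(-9°): θ ← 57° -9° = 48°
rotate_crank_by(-30°): θ ← 48° -30° = 18°
crank pin P = (r cos θ, r sin θ) = (24.727469, 8.034442)
h = r sin θ − e = 8.034442 − 6 = 2.034442
sin φ = h / L = 2.034442 / 133 = 0.01529656
φ = arcsin(0.01529656) = 0.876462°

0.8765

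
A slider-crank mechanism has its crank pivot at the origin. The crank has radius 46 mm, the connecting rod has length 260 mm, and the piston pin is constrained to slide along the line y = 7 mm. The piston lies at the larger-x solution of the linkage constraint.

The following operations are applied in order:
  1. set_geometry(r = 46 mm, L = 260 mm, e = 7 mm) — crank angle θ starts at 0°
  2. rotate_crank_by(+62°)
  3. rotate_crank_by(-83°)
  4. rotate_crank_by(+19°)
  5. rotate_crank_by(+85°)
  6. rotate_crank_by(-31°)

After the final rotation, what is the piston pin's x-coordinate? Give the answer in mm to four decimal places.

286.6700

set_geometry: r = 46 mm, L = 260 mm, e = 7 mm; θ ← 0°
rotate_crank_by(+62°): θ ← 0° +62° = 62°
rotate_crank_by(-83°): θ ← 62° -83° = -21°
rotate_crank_by(+19°): θ ← -21° +19° = -2°
rotate_crank_by(+85°): θ ← -2° +85° = 83°
rotate_crank_by(-31°): θ ← 83° -31° = 52°
crank pin P = (r cos θ, r sin θ) = (28.320428, 36.248495)
h = r sin θ − e = 36.248495 − 7 = 29.248495
x = r cos θ + √(L² − h²) = 28.320428 + √(67600.0 − 855.4744) = 28.320428 + 258.349619 = 286.670047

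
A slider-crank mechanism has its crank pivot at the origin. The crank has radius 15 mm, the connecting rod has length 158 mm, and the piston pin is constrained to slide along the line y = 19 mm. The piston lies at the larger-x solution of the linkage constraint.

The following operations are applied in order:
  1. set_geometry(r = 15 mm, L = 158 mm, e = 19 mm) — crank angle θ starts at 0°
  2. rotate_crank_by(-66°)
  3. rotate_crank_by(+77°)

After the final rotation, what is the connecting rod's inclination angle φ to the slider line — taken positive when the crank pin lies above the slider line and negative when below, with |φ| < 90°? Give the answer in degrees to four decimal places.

set_geometry: r = 15 mm, L = 158 mm, e = 19 mm; θ ← 0°
rotate_crank_by(-66°): θ ← 0° -66° = -66°
rotate_crank_by(+77°): θ ← -66° +77° = 11°
crank pin P = (r cos θ, r sin θ) = (14.724408, 2.862135)
h = r sin θ − e = 2.862135 − 19 = -16.137865
sin φ = h / L = -16.137865 / 158 = -0.10213839
φ = arcsin(-0.10213839) = -5.862322°

-5.8623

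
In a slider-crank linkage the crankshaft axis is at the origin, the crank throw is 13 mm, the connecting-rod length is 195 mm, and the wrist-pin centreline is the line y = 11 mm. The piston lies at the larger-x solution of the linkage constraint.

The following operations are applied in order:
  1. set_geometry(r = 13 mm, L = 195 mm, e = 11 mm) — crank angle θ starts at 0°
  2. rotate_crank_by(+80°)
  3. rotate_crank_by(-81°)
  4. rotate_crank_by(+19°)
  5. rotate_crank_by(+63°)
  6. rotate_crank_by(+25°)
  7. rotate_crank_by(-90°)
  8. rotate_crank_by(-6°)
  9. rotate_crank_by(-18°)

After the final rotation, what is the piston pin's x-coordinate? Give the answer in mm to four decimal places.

207.4523

set_geometry: r = 13 mm, L = 195 mm, e = 11 mm; θ ← 0°
rotate_crank_by(+80°): θ ← 0° +80° = 80°
rotate_crank_by(-81°): θ ← 80° -81° = -1°
rotate_crank_by(+19°): θ ← -1° +19° = 18°
rotate_crank_by(+63°): θ ← 18° +63° = 81°
rotate_crank_by(+25°): θ ← 81° +25° = 106°
rotate_crank_by(-90°): θ ← 106° -90° = 16°
rotate_crank_by(-6°): θ ← 16° -6° = 10°
rotate_crank_by(-18°): θ ← 10° -18° = -8°
crank pin P = (r cos θ, r sin θ) = (12.873485, -1.809250)
h = r sin θ − e = -1.809250 − 11 = -12.809250
x = r cos θ + √(L² − h²) = 12.873485 + √(38025.0 − 164.0769) = 12.873485 + 194.578835 = 207.452320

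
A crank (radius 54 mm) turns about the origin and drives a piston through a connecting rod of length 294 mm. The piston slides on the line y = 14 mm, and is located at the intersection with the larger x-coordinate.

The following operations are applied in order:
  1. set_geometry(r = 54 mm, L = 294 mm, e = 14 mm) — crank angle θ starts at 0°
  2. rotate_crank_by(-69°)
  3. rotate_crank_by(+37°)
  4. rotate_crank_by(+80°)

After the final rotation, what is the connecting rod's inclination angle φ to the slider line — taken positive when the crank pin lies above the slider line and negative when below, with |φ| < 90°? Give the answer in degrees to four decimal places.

set_geometry: r = 54 mm, L = 294 mm, e = 14 mm; θ ← 0°
rotate_crank_by(-69°): θ ← 0° -69° = -69°
rotate_crank_by(+37°): θ ← -69° +37° = -32°
rotate_crank_by(+80°): θ ← -32° +80° = 48°
crank pin P = (r cos θ, r sin θ) = (36.133053, 40.129821)
h = r sin θ − e = 40.129821 − 14 = 26.129821
sin φ = h / L = 26.129821 / 294 = 0.08887694
φ = arcsin(0.08887694) = 5.099002°

5.0990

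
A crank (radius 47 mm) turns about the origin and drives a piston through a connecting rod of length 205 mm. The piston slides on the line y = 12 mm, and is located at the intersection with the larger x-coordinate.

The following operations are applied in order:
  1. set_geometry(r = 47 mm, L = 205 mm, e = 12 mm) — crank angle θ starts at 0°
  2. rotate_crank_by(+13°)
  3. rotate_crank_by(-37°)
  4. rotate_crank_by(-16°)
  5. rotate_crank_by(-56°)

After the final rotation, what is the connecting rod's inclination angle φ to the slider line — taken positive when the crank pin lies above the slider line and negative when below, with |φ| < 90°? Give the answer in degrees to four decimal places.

set_geometry: r = 47 mm, L = 205 mm, e = 12 mm; θ ← 0°
rotate_crank_by(+13°): θ ← 0° +13° = 13°
rotate_crank_by(-37°): θ ← 13° -37° = -24°
rotate_crank_by(-16°): θ ← -24° -16° = -40°
rotate_crank_by(-56°): θ ← -40° -56° = -96°
crank pin P = (r cos θ, r sin θ) = (-4.912838, -46.742529)
h = r sin θ − e = -46.742529 − 12 = -58.742529
sin φ = h / L = -58.742529 / 205 = -0.28654892
φ = arcsin(-0.28654892) = -16.651457°

-16.6515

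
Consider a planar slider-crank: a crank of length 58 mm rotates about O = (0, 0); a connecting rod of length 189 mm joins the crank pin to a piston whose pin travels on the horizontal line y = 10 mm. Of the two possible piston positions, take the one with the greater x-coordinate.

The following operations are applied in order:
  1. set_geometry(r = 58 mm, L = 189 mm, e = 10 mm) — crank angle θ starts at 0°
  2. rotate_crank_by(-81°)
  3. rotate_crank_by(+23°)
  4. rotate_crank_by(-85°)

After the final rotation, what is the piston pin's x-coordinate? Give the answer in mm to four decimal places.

137.2670

set_geometry: r = 58 mm, L = 189 mm, e = 10 mm; θ ← 0°
rotate_crank_by(-81°): θ ← 0° -81° = -81°
rotate_crank_by(+23°): θ ← -81° +23° = -58°
rotate_crank_by(-85°): θ ← -58° -85° = -143°
crank pin P = (r cos θ, r sin θ) = (-46.320860, -34.905271)
h = r sin θ − e = -34.905271 − 10 = -44.905271
x = r cos θ + √(L² − h²) = -46.320860 + √(35721.0 − 2016.4834) = -46.320860 + 183.587899 = 137.267039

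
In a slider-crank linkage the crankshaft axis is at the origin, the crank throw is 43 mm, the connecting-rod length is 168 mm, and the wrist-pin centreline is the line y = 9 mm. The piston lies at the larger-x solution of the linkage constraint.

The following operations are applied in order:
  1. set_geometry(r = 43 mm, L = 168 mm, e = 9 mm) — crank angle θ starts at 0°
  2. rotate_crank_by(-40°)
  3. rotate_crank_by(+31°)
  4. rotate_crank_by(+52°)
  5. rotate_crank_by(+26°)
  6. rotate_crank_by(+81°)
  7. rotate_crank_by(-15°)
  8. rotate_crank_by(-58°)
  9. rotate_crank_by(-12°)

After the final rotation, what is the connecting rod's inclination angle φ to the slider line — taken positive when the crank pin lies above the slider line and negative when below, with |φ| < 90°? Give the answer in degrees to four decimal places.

10.2766

set_geometry: r = 43 mm, L = 168 mm, e = 9 mm; θ ← 0°
rotate_crank_by(-40°): θ ← 0° -40° = -40°
rotate_crank_by(+31°): θ ← -40° +31° = -9°
rotate_crank_by(+52°): θ ← -9° +52° = 43°
rotate_crank_by(+26°): θ ← 43° +26° = 69°
rotate_crank_by(+81°): θ ← 69° +81° = 150°
rotate_crank_by(-15°): θ ← 150° -15° = 135°
rotate_crank_by(-58°): θ ← 135° -58° = 77°
rotate_crank_by(-12°): θ ← 77° -12° = 65°
crank pin P = (r cos θ, r sin θ) = (18.172585, 38.971235)
h = r sin θ − e = 38.971235 − 9 = 29.971235
sin φ = h / L = 29.971235 / 168 = 0.17840021
φ = arcsin(0.17840021) = 10.276590°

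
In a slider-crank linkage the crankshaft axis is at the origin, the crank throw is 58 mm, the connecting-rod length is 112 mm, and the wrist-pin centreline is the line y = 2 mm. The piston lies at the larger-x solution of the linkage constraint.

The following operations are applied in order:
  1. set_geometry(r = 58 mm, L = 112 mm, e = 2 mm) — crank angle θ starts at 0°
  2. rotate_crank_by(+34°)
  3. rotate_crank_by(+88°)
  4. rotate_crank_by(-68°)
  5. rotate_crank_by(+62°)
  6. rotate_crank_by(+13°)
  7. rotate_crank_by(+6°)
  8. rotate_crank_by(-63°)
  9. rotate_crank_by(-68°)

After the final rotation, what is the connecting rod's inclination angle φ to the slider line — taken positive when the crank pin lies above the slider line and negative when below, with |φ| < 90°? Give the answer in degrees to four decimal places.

set_geometry: r = 58 mm, L = 112 mm, e = 2 mm; θ ← 0°
rotate_crank_by(+34°): θ ← 0° +34° = 34°
rotate_crank_by(+88°): θ ← 34° +88° = 122°
rotate_crank_by(-68°): θ ← 122° -68° = 54°
rotate_crank_by(+62°): θ ← 54° +62° = 116°
rotate_crank_by(+13°): θ ← 116° +13° = 129°
rotate_crank_by(+6°): θ ← 129° +6° = 135°
rotate_crank_by(-63°): θ ← 135° -63° = 72°
rotate_crank_by(-68°): θ ← 72° -68° = 4°
crank pin P = (r cos θ, r sin θ) = (57.858715, 4.045875)
h = r sin θ − e = 4.045875 − 2 = 2.045875
sin φ = h / L = 2.045875 / 112 = 0.01826675
φ = arcsin(0.01826675) = 1.046666°

1.0467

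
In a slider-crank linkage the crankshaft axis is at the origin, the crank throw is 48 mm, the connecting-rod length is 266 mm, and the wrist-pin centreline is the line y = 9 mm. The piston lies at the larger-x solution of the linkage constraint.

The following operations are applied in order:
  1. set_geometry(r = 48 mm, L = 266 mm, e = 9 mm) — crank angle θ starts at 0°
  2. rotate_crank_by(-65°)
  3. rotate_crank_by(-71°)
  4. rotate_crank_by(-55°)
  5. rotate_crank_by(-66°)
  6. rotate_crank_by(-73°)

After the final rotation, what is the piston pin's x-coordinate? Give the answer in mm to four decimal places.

set_geometry: r = 48 mm, L = 266 mm, e = 9 mm; θ ← 0°
rotate_crank_by(-65°): θ ← 0° -65° = -65°
rotate_crank_by(-71°): θ ← -65° -71° = -136°
rotate_crank_by(-55°): θ ← -136° -55° = -191°
rotate_crank_by(-66°): θ ← -191° -66° = -257°
rotate_crank_by(-73°): θ ← -257° -73° = -330°
crank pin P = (r cos θ, r sin θ) = (41.569219, 24.000000)
h = r sin θ − e = 24.000000 − 9 = 15.000000
x = r cos θ + √(L² − h²) = 41.569219 + √(70756.0 − 225.0000) = 41.569219 + 265.576731 = 307.145950

307.1460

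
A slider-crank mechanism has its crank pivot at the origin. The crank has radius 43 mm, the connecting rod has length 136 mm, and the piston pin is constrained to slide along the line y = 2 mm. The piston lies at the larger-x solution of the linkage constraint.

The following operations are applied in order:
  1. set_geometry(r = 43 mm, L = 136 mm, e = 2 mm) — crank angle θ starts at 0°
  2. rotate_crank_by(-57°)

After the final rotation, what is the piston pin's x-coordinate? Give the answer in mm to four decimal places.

set_geometry: r = 43 mm, L = 136 mm, e = 2 mm; θ ← 0°
rotate_crank_by(-57°): θ ← 0° -57° = -57°
crank pin P = (r cos θ, r sin θ) = (23.419479, -36.062834)
h = r sin θ − e = -36.062834 − 2 = -38.062834
x = r cos θ + √(L² − h²) = 23.419479 + √(18496.0 − 1448.7794) = 23.419479 + 130.565005 = 153.984484

153.9845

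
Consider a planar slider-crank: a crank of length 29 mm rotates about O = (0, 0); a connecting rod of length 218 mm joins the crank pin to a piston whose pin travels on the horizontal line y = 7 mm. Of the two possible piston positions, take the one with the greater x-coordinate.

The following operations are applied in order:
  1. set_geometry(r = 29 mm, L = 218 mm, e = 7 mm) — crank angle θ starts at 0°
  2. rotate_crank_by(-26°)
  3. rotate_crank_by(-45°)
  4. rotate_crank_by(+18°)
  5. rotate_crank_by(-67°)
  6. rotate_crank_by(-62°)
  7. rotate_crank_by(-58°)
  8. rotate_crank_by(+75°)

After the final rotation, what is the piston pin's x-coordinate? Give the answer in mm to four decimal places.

189.5050

set_geometry: r = 29 mm, L = 218 mm, e = 7 mm; θ ← 0°
rotate_crank_by(-26°): θ ← 0° -26° = -26°
rotate_crank_by(-45°): θ ← -26° -45° = -71°
rotate_crank_by(+18°): θ ← -71° +18° = -53°
rotate_crank_by(-67°): θ ← -53° -67° = -120°
rotate_crank_by(-62°): θ ← -120° -62° = -182°
rotate_crank_by(-58°): θ ← -182° -58° = -240°
rotate_crank_by(+75°): θ ← -240° +75° = -165°
crank pin P = (r cos θ, r sin θ) = (-28.011849, -7.505752)
h = r sin θ − e = -7.505752 − 7 = -14.505752
x = r cos θ + √(L² − h²) = -28.011849 + √(47524.0 − 210.4169) = -28.011849 + 217.516857 = 189.505008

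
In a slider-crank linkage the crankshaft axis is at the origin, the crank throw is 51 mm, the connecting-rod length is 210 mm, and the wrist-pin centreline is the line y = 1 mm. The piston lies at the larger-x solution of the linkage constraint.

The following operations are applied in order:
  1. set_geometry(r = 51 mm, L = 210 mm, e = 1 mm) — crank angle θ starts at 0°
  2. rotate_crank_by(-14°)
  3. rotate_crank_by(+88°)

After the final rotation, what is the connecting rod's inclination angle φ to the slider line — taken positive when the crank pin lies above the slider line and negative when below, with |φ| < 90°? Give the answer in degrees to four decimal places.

set_geometry: r = 51 mm, L = 210 mm, e = 1 mm; θ ← 0°
rotate_crank_by(-14°): θ ← 0° -14° = -14°
rotate_crank_by(+88°): θ ← -14° +88° = 74°
crank pin P = (r cos θ, r sin θ) = (14.057505, 49.024346)
h = r sin θ − e = 49.024346 − 1 = 48.024346
sin φ = h / L = 48.024346 / 210 = 0.22868736
φ = arcsin(0.22868736) = 13.219804°

13.2198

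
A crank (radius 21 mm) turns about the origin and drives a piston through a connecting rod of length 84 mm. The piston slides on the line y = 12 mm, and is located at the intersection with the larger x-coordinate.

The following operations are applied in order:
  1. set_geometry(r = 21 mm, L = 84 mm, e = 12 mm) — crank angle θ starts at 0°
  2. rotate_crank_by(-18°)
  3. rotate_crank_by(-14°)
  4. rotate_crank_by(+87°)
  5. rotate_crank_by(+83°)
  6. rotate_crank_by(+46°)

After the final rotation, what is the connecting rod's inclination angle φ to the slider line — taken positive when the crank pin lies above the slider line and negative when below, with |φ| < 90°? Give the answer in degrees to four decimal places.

set_geometry: r = 21 mm, L = 84 mm, e = 12 mm; θ ← 0°
rotate_crank_by(-18°): θ ← 0° -18° = -18°
rotate_crank_by(-14°): θ ← -18° -14° = -32°
rotate_crank_by(+87°): θ ← -32° +87° = 55°
rotate_crank_by(+83°): θ ← 55° +83° = 138°
rotate_crank_by(+46°): θ ← 138° +46° = 184°
crank pin P = (r cos θ, r sin θ) = (-20.948845, -1.464886)
h = r sin θ − e = -1.464886 − 12 = -13.464886
sin φ = h / L = -13.464886 / 84 = -0.16029626
φ = arcsin(-0.16029626) = -9.224093°

-9.2241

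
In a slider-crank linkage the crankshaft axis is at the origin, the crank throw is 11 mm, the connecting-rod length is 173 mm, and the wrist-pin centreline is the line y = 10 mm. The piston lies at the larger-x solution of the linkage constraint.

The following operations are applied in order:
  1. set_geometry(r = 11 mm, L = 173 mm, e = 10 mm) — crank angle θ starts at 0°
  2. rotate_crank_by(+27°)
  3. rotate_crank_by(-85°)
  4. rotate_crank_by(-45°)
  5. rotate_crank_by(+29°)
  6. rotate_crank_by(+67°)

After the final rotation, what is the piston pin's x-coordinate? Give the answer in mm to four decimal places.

183.5459

set_geometry: r = 11 mm, L = 173 mm, e = 10 mm; θ ← 0°
rotate_crank_by(+27°): θ ← 0° +27° = 27°
rotate_crank_by(-85°): θ ← 27° -85° = -58°
rotate_crank_by(-45°): θ ← -58° -45° = -103°
rotate_crank_by(+29°): θ ← -103° +29° = -74°
rotate_crank_by(+67°): θ ← -74° +67° = -7°
crank pin P = (r cos θ, r sin θ) = (10.918008, -1.340563)
h = r sin θ − e = -1.340563 − 10 = -11.340563
x = r cos θ + √(L² − h²) = 10.918008 + √(29929.0 − 128.6084) = 10.918008 + 172.627899 = 183.545907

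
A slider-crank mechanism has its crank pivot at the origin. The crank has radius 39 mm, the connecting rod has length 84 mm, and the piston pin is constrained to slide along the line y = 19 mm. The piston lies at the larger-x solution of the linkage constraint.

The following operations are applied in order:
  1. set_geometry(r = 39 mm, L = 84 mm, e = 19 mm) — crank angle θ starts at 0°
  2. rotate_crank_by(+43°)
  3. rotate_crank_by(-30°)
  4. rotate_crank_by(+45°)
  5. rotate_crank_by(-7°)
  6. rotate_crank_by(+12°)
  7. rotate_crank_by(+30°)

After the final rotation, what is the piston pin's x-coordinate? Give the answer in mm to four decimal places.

79.5563

set_geometry: r = 39 mm, L = 84 mm, e = 19 mm; θ ← 0°
rotate_crank_by(+43°): θ ← 0° +43° = 43°
rotate_crank_by(-30°): θ ← 43° -30° = 13°
rotate_crank_by(+45°): θ ← 13° +45° = 58°
rotate_crank_by(-7°): θ ← 58° -7° = 51°
rotate_crank_by(+12°): θ ← 51° +12° = 63°
rotate_crank_by(+30°): θ ← 63° +30° = 93°
crank pin P = (r cos θ, r sin θ) = (-2.041102, 38.946552)
h = r sin θ − e = 38.946552 − 19 = 19.946552
x = r cos θ + √(L² − h²) = -2.041102 + √(7056.0 − 397.8649) = -2.041102 + 81.597396 = 79.556294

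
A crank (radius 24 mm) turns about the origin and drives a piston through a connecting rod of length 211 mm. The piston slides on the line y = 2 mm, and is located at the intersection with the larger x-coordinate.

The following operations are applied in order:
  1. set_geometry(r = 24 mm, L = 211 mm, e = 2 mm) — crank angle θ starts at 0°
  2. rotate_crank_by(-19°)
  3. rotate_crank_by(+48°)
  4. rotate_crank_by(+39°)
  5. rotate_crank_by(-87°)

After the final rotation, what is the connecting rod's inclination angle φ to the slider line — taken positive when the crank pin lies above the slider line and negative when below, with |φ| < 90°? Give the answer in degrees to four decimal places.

set_geometry: r = 24 mm, L = 211 mm, e = 2 mm; θ ← 0°
rotate_crank_by(-19°): θ ← 0° -19° = -19°
rotate_crank_by(+48°): θ ← -19° +48° = 29°
rotate_crank_by(+39°): θ ← 29° +39° = 68°
rotate_crank_by(-87°): θ ← 68° -87° = -19°
crank pin P = (r cos θ, r sin θ) = (22.692446, -7.813636)
h = r sin θ − e = -7.813636 − 2 = -9.813636
sin φ = h / L = -9.813636 / 211 = -0.04651012
φ = arcsin(-0.04651012) = -2.665795°

-2.6658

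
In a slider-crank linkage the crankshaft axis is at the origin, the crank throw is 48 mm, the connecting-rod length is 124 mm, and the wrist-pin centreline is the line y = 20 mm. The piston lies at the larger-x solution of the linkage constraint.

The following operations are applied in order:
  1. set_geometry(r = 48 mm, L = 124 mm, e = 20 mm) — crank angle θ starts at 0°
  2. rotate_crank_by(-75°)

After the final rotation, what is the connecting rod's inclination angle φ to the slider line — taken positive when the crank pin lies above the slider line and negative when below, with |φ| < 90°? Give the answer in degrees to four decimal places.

-32.3573

set_geometry: r = 48 mm, L = 124 mm, e = 20 mm; θ ← 0°
rotate_crank_by(-75°): θ ← 0° -75° = -75°
crank pin P = (r cos θ, r sin θ) = (12.423314, -46.364440)
h = r sin θ − e = -46.364440 − 20 = -66.364440
sin φ = h / L = -66.364440 / 124 = -0.53519709
φ = arcsin(-0.53519709) = -32.357279°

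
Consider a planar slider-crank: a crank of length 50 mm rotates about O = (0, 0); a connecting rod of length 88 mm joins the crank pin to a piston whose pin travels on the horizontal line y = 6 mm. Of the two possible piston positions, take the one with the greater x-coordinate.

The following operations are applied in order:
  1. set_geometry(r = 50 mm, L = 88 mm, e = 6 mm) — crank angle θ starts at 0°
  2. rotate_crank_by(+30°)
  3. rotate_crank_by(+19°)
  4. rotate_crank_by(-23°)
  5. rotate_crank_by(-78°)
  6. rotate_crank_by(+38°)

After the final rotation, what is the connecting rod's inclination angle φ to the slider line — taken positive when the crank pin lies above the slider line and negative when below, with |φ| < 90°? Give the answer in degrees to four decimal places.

-11.8668

set_geometry: r = 50 mm, L = 88 mm, e = 6 mm; θ ← 0°
rotate_crank_by(+30°): θ ← 0° +30° = 30°
rotate_crank_by(+19°): θ ← 30° +19° = 49°
rotate_crank_by(-23°): θ ← 49° -23° = 26°
rotate_crank_by(-78°): θ ← 26° -78° = -52°
rotate_crank_by(+38°): θ ← -52° +38° = -14°
crank pin P = (r cos θ, r sin θ) = (48.514786, -12.096095)
h = r sin θ − e = -12.096095 − 6 = -18.096095
sin φ = h / L = -18.096095 / 88 = -0.20563744
φ = arcsin(-0.20563744) = -11.866817°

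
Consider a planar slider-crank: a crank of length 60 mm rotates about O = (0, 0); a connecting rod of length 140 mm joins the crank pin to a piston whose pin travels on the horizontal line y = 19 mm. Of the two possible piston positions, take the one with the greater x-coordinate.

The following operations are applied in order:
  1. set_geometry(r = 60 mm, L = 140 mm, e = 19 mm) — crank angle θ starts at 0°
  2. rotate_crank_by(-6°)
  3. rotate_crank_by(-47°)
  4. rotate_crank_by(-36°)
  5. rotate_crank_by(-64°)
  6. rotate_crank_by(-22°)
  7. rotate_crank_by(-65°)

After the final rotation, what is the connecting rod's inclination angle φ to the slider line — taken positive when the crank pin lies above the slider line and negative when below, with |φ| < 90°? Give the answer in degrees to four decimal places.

set_geometry: r = 60 mm, L = 140 mm, e = 19 mm; θ ← 0°
rotate_crank_by(-6°): θ ← 0° -6° = -6°
rotate_crank_by(-47°): θ ← -6° -47° = -53°
rotate_crank_by(-36°): θ ← -53° -36° = -89°
rotate_crank_by(-64°): θ ← -89° -64° = -153°
rotate_crank_by(-22°): θ ← -153° -22° = -175°
rotate_crank_by(-65°): θ ← -175° -65° = -240°
crank pin P = (r cos θ, r sin θ) = (-30.000000, 51.961524)
h = r sin θ − e = 51.961524 − 19 = 32.961524
sin φ = h / L = 32.961524 / 140 = 0.23543946
φ = arcsin(0.23543946) = 13.617529°

13.6175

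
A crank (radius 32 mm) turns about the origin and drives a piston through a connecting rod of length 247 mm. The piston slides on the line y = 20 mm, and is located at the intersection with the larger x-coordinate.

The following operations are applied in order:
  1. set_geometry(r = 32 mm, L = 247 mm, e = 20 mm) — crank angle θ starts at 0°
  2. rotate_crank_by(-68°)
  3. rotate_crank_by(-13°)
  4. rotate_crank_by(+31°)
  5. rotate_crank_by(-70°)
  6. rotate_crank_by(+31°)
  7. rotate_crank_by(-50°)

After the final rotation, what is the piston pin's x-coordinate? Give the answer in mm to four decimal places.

219.4237

set_geometry: r = 32 mm, L = 247 mm, e = 20 mm; θ ← 0°
rotate_crank_by(-68°): θ ← 0° -68° = -68°
rotate_crank_by(-13°): θ ← -68° -13° = -81°
rotate_crank_by(+31°): θ ← -81° +31° = -50°
rotate_crank_by(-70°): θ ← -50° -70° = -120°
rotate_crank_by(+31°): θ ← -120° +31° = -89°
rotate_crank_by(-50°): θ ← -89° -50° = -139°
crank pin P = (r cos θ, r sin θ) = (-24.150707, -20.993889)
h = r sin θ − e = -20.993889 − 20 = -40.993889
x = r cos θ + √(L² − h²) = -24.150707 + √(61009.0 − 1680.4989) = -24.150707 + 243.574426 = 219.423720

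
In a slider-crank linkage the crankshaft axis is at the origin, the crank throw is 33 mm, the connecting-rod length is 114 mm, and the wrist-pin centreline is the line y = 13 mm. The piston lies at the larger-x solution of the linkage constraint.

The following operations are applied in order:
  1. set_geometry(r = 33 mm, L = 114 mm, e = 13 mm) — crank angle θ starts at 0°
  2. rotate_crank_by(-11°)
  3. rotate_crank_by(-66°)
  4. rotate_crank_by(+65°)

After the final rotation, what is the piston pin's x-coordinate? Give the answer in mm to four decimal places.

set_geometry: r = 33 mm, L = 114 mm, e = 13 mm; θ ← 0°
rotate_crank_by(-11°): θ ← 0° -11° = -11°
rotate_crank_by(-66°): θ ← -11° -66° = -77°
rotate_crank_by(+65°): θ ← -77° +65° = -12°
crank pin P = (r cos θ, r sin θ) = (32.278871, -6.861086)
h = r sin θ − e = -6.861086 − 13 = -19.861086
x = r cos θ + √(L² − h²) = 32.278871 + √(12996.0 − 394.4627) = 32.278871 + 112.256569 = 144.535440

144.5354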